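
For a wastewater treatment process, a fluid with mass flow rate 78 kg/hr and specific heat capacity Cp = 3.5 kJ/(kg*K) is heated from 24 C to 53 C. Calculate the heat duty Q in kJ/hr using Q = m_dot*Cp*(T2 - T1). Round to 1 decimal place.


Q = m_dot * Cp * (T2 - T1)
Q = 78 * 3.5 * (53 - 24)
Q = 78 * 3.5 * 29
Q = 7917.0 kJ/hr


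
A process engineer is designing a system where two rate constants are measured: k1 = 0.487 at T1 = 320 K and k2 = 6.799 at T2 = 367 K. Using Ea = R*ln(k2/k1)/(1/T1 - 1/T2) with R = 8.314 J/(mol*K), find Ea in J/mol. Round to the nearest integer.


Ea = R * ln(k2/k1) / (1/T1 - 1/T2)
ln(k2/k1) = ln(6.799/0.487) = 2.6362667
1/T1 - 1/T2 = 1/320 - 1/367 = 0.00040020436
Ea = 8.314 * 2.6362667 / 0.00040020436
Ea = 54767 J/mol


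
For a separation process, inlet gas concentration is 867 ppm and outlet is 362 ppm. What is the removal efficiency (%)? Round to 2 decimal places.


Efficiency = (G_in - G_out) / G_in * 100%
Efficiency = (867 - 362) / 867 * 100
Efficiency = 505 / 867 * 100
Efficiency = 58.25%


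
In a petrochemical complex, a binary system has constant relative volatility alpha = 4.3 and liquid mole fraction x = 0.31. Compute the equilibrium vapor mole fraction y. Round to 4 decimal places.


y = alpha*x / (1 + (alpha-1)*x)
y = 4.3*0.31 / (1 + (4.3-1)*0.31)
y = 1.333 / (1 + 1.023)
y = 1.333 / 2.023
y = 0.6589


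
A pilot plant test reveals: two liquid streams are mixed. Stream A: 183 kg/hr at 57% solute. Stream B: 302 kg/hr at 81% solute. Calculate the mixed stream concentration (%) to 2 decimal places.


Mass balance on solute: F1*x1 + F2*x2 = F3*x3
F3 = F1 + F2 = 183 + 302 = 485 kg/hr
x3 = (F1*x1 + F2*x2)/F3
x3 = (183*0.57 + 302*0.81) / 485
x3 = 71.94%


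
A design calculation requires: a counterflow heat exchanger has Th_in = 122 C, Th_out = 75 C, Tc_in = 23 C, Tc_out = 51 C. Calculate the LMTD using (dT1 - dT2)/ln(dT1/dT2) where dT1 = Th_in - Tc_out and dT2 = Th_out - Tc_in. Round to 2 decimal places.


dT1 = Th_in - Tc_out = 122 - 51 = 71
dT2 = Th_out - Tc_in = 75 - 23 = 52
LMTD = (dT1 - dT2) / ln(dT1/dT2)
LMTD = (71 - 52) / ln(71/52)
LMTD = 61.01 K


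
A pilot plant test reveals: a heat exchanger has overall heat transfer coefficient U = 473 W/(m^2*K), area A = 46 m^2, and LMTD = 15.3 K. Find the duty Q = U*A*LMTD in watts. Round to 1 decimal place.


Q = U * A * LMTD
Q = 473 * 46 * 15.3
Q = 332897.4 W


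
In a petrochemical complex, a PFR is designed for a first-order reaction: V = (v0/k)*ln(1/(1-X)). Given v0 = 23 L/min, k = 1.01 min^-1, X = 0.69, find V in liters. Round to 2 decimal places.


V = (v0/k) * ln(1/(1-X))
V = (23/1.01) * ln(1/(1-0.69))
V = 22.772277 * ln(3.225806)
V = 22.772277 * 1.171183
V = 26.67 L


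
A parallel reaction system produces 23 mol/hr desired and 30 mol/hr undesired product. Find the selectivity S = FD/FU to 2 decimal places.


S = desired product rate / undesired product rate
S = 23 / 30
S = 0.77


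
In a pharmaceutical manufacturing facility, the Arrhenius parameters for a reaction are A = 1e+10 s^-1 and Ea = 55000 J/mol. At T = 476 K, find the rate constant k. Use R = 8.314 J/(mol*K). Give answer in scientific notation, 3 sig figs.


k = A * exp(-Ea/(R*T))
k = 1e+10 * exp(-55000 / (8.314 * 476))
k = 1e+10 * exp(-13.897789)
k = 9.21e+03


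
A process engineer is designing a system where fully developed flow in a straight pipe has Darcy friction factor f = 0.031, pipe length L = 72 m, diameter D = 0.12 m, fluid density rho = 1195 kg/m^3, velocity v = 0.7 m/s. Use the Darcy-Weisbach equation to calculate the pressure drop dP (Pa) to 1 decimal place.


dP = f * (L/D) * (rho*v^2/2)
dP = 0.031 * (72/0.12) * (1195*0.7^2/2)
L/D = 600.0
rho*v^2/2 = 1195*0.49/2 = 292.775
dP = 0.031 * 600.0 * 292.775
dP = 5445.6 Pa


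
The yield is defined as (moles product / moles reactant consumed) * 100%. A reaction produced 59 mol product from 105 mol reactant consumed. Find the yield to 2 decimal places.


Yield = (moles product / moles consumed) * 100%
Yield = (59 / 105) * 100
Yield = 0.5619 * 100
Yield = 56.19%


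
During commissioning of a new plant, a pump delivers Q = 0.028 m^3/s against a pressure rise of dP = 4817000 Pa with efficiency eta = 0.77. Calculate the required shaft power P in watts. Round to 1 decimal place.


P = Q * dP / eta
P = 0.028 * 4817000 / 0.77
P = 134876.0 / 0.77
P = 175163.6 W


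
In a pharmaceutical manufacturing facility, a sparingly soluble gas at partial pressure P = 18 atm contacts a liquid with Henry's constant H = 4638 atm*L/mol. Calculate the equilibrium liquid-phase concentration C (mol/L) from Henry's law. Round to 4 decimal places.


C = P / H
C = 18 / 4638
C = 0.0039 mol/L


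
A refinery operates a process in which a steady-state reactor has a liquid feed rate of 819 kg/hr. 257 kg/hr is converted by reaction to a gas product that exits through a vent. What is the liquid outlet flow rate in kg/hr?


Steady-state mass balance on the main outlet: F_out = F_in - F_removed
F_out = 819 - 257
F_out = 562 kg/hr


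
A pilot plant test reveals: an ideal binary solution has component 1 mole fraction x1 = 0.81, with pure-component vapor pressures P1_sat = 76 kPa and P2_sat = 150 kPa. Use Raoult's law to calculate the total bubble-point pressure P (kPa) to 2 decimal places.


P = x1*P1_sat + x2*P2_sat
x2 = 1 - x1 = 1 - 0.81 = 0.19
P = 0.81*76 + 0.19*150
P = 61.56 + 28.5
P = 90.06 kPa


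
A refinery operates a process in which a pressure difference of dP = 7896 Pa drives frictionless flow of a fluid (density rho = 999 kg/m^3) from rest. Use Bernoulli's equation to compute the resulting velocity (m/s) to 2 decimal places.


v = sqrt(2*dP/rho)
v = sqrt(2*7896/999)
v = sqrt(15.807808)
v = 3.98 m/s


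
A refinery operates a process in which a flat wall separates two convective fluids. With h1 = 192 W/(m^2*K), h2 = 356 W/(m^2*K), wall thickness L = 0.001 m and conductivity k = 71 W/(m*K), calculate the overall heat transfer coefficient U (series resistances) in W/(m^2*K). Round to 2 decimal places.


1/U = 1/h1 + L/k + 1/h2
1/U = 1/192 + 0.001/71 + 1/356
1/U = 0.0052083333 + 1.40845e-05 + 0.0028089888
1/U = 0.0080314066
U = 124.51 W/(m^2*K)


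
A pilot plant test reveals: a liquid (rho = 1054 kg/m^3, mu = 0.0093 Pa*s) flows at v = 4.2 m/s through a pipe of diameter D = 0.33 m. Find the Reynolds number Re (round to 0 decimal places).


Re = rho * v * D / mu
Re = 1054 * 4.2 * 0.33 / 0.0093
Re = 1460.844 / 0.0093
Re = 157080


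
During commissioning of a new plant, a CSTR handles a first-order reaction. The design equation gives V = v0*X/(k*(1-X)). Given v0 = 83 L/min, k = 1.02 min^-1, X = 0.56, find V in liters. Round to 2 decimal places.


V = v0 * X / (k * (1 - X))
V = 83 * 0.56 / (1.02 * (1 - 0.56))
V = 46.48 / (1.02 * 0.44)
V = 46.48 / 0.4488
V = 103.57 L


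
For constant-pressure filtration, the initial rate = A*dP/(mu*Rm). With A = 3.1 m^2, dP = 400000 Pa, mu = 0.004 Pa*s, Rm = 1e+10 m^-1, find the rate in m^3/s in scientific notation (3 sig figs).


rate = A * dP / (mu * Rm)
rate = 3.1 * 400000 / (0.004 * 1e+10)
rate = 1240000.0 / 4.000e+07
rate = 3.10e-02 m^3/s


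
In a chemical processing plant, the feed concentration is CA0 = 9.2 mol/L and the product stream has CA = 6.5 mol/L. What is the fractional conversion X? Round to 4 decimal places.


X = (CA0 - CA) / CA0
X = (9.2 - 6.5) / 9.2
X = 2.7 / 9.2
X = 0.2935


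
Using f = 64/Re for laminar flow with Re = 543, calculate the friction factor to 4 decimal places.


f = 64 / Re
f = 64 / 543
f = 0.1179


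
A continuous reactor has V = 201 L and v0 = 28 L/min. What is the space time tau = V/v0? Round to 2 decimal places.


tau = V / v0
tau = 201 / 28
tau = 7.18 min


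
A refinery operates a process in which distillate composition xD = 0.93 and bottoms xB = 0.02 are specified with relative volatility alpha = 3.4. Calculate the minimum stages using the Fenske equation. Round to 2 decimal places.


N_min = ln((xD*(1-xB))/(xB*(1-xD))) / ln(alpha)
Numerator inside ln: 0.9114 / 0.0014 = 651.0
ln(651.0) = 6.47851
ln(alpha) = ln(3.4) = 1.223775
N_min = 6.47851 / 1.223775 = 5.29


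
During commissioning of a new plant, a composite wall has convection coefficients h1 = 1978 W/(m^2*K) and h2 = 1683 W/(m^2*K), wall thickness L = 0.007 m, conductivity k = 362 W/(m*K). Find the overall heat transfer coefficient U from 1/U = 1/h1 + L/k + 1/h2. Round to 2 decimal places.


1/U = 1/h1 + L/k + 1/h2
1/U = 1/1978 + 0.007/362 + 1/1683
1/U = 0.0005055612 + 1.9337e-05 + 0.0005941771
1/U = 0.0011190753
U = 893.59 W/(m^2*K)


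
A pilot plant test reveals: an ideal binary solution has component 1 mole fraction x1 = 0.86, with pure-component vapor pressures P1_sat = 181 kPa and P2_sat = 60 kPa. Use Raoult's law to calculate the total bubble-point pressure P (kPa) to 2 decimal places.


P = x1*P1_sat + x2*P2_sat
x2 = 1 - x1 = 1 - 0.86 = 0.14
P = 0.86*181 + 0.14*60
P = 155.66 + 8.4
P = 164.06 kPa


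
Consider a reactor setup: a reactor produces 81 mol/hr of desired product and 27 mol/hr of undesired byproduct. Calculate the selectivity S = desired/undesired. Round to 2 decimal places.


S = desired product rate / undesired product rate
S = 81 / 27
S = 3.00


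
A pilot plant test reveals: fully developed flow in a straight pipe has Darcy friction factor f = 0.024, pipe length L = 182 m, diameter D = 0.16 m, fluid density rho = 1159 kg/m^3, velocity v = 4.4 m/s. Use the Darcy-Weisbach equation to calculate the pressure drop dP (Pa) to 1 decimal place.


dP = f * (L/D) * (rho*v^2/2)
dP = 0.024 * (182/0.16) * (1159*4.4^2/2)
L/D = 1137.5
rho*v^2/2 = 1159*19.36/2 = 11219.12
dP = 0.024 * 1137.5 * 11219.12
dP = 306282.0 Pa


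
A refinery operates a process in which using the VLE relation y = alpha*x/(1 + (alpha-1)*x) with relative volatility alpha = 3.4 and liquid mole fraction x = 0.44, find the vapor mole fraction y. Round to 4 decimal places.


y = alpha*x / (1 + (alpha-1)*x)
y = 3.4*0.44 / (1 + (3.4-1)*0.44)
y = 1.496 / (1 + 1.056)
y = 1.496 / 2.056
y = 0.7276


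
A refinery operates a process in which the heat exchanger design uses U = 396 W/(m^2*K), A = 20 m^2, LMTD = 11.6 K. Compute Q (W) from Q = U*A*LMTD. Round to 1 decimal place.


Q = U * A * LMTD
Q = 396 * 20 * 11.6
Q = 91872.0 W


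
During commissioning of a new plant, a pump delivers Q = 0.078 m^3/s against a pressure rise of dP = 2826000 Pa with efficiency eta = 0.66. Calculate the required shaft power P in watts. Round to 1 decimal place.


P = Q * dP / eta
P = 0.078 * 2826000 / 0.66
P = 220428.0 / 0.66
P = 333981.8 W


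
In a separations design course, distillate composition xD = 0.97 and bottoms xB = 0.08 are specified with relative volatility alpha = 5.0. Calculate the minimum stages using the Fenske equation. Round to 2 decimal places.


N_min = ln((xD*(1-xB))/(xB*(1-xD))) / ln(alpha)
Numerator inside ln: 0.8924 / 0.0024 = 371.833333
ln(371.833333) = 5.918446
ln(alpha) = ln(5.0) = 1.609438
N_min = 5.918446 / 1.609438 = 3.68


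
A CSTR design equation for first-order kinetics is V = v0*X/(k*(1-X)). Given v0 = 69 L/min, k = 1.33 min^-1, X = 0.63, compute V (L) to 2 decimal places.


V = v0 * X / (k * (1 - X))
V = 69 * 0.63 / (1.33 * (1 - 0.63))
V = 43.47 / (1.33 * 0.37)
V = 43.47 / 0.4921
V = 88.34 L


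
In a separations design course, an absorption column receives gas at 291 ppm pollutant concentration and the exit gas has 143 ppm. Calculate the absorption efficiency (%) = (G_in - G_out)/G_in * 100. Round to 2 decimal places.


Efficiency = (G_in - G_out) / G_in * 100%
Efficiency = (291 - 143) / 291 * 100
Efficiency = 148 / 291 * 100
Efficiency = 50.86%


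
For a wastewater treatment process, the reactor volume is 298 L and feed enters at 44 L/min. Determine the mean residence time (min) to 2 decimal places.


tau = V / v0
tau = 298 / 44
tau = 6.77 min


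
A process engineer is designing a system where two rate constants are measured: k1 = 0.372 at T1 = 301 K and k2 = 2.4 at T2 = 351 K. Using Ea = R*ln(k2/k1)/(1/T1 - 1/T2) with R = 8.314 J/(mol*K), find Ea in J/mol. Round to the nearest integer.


Ea = R * ln(k2/k1) / (1/T1 - 1/T2)
ln(k2/k1) = ln(2.4/0.372) = 1.8643302
1/T1 - 1/T2 = 1/301 - 1/351 = 0.000473256287
Ea = 8.314 * 1.8643302 / 0.000473256287
Ea = 32752 J/mol


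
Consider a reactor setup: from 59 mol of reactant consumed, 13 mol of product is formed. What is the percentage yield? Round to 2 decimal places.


Yield = (moles product / moles consumed) * 100%
Yield = (13 / 59) * 100
Yield = 0.2203 * 100
Yield = 22.03%


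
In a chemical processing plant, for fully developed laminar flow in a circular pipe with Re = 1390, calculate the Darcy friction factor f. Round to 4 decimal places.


f = 64 / Re
f = 64 / 1390
f = 0.0460


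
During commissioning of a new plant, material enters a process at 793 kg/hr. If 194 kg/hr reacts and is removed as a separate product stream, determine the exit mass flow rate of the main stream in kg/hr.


Steady-state mass balance on the main outlet: F_out = F_in - F_removed
F_out = 793 - 194
F_out = 599 kg/hr


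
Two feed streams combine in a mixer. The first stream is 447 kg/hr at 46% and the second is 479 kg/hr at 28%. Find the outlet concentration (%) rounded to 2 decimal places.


Mass balance on solute: F1*x1 + F2*x2 = F3*x3
F3 = F1 + F2 = 447 + 479 = 926 kg/hr
x3 = (F1*x1 + F2*x2)/F3
x3 = (447*0.46 + 479*0.28) / 926
x3 = 36.69%


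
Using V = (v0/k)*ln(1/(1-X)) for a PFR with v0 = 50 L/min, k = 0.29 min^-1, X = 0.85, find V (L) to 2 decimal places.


V = (v0/k) * ln(1/(1-X))
V = (50/0.29) * ln(1/(1-0.85))
V = 172.413793 * ln(6.666667)
V = 172.413793 * 1.89712
V = 327.09 L


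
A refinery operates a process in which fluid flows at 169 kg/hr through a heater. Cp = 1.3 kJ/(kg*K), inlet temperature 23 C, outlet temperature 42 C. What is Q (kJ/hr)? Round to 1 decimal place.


Q = m_dot * Cp * (T2 - T1)
Q = 169 * 1.3 * (42 - 23)
Q = 169 * 1.3 * 19
Q = 4174.3 kJ/hr


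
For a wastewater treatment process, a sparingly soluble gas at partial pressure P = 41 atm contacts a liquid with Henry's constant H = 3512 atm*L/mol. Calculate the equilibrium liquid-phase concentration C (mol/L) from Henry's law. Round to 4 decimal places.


C = P / H
C = 41 / 3512
C = 0.0117 mol/L


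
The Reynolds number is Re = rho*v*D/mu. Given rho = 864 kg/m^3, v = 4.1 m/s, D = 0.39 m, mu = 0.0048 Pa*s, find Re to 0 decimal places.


Re = rho * v * D / mu
Re = 864 * 4.1 * 0.39 / 0.0048
Re = 1381.536 / 0.0048
Re = 287820


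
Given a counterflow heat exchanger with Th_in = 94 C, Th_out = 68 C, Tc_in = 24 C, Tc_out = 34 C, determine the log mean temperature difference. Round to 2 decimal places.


dT1 = Th_in - Tc_out = 94 - 34 = 60
dT2 = Th_out - Tc_in = 68 - 24 = 44
LMTD = (dT1 - dT2) / ln(dT1/dT2)
LMTD = (60 - 44) / ln(60/44)
LMTD = 51.59 K


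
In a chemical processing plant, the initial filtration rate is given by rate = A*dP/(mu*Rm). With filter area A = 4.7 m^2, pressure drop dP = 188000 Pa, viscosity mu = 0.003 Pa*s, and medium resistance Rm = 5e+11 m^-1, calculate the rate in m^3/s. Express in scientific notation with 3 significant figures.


rate = A * dP / (mu * Rm)
rate = 4.7 * 188000 / (0.003 * 5e+11)
rate = 883600.0 / 1.500e+09
rate = 5.89e-04 m^3/s


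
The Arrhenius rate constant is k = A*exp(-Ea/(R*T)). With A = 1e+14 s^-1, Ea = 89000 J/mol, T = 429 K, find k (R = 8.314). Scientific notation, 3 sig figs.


k = A * exp(-Ea/(R*T))
k = 1e+14 * exp(-89000 / (8.314 * 429))
k = 1e+14 * exp(-24.952996)
k = 1.46e+03


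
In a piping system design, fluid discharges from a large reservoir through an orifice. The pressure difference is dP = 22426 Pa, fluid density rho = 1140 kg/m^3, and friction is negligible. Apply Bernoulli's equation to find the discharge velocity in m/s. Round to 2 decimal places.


v = sqrt(2*dP/rho)
v = sqrt(2*22426/1140)
v = sqrt(39.34386)
v = 6.27 m/s


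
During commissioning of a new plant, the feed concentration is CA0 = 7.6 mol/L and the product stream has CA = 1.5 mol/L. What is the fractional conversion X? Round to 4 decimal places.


X = (CA0 - CA) / CA0
X = (7.6 - 1.5) / 7.6
X = 6.1 / 7.6
X = 0.8026


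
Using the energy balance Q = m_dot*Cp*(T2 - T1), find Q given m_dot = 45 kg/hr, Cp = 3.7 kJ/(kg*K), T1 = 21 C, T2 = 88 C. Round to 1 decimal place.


Q = m_dot * Cp * (T2 - T1)
Q = 45 * 3.7 * (88 - 21)
Q = 45 * 3.7 * 67
Q = 11155.5 kJ/hr


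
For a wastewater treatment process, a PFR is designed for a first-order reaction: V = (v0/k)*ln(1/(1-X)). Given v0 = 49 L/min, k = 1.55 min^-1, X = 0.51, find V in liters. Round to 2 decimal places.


V = (v0/k) * ln(1/(1-X))
V = (49/1.55) * ln(1/(1-0.51))
V = 31.612903 * ln(2.040816)
V = 31.612903 * 0.71335
V = 22.55 L


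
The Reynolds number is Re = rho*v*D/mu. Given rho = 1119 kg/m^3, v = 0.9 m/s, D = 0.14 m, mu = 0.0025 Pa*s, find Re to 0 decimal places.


Re = rho * v * D / mu
Re = 1119 * 0.9 * 0.14 / 0.0025
Re = 140.994 / 0.0025
Re = 56398


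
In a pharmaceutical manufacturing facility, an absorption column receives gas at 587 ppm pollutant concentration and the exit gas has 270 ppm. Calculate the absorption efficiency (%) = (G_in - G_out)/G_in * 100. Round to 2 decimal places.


Efficiency = (G_in - G_out) / G_in * 100%
Efficiency = (587 - 270) / 587 * 100
Efficiency = 317 / 587 * 100
Efficiency = 54.00%


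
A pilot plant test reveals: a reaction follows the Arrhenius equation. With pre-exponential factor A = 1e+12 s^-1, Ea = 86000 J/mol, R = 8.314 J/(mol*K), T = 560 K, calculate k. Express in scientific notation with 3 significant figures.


k = A * exp(-Ea/(R*T))
k = 1e+12 * exp(-86000 / (8.314 * 560))
k = 1e+12 * exp(-18.471425)
k = 9.51e+03


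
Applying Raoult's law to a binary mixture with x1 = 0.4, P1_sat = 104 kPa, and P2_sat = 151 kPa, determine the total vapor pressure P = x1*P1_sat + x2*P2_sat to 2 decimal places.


P = x1*P1_sat + x2*P2_sat
x2 = 1 - x1 = 1 - 0.4 = 0.6
P = 0.4*104 + 0.6*151
P = 41.6 + 90.6
P = 132.20 kPa


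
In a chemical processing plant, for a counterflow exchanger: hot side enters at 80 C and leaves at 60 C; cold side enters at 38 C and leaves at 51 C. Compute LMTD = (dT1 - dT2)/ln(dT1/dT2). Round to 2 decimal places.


dT1 = Th_in - Tc_out = 80 - 51 = 29
dT2 = Th_out - Tc_in = 60 - 38 = 22
LMTD = (dT1 - dT2) / ln(dT1/dT2)
LMTD = (29 - 22) / ln(29/22)
LMTD = 25.34 K


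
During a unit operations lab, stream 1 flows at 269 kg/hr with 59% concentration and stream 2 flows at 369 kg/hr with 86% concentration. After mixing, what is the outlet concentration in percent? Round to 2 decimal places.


Mass balance on solute: F1*x1 + F2*x2 = F3*x3
F3 = F1 + F2 = 269 + 369 = 638 kg/hr
x3 = (F1*x1 + F2*x2)/F3
x3 = (269*0.59 + 369*0.86) / 638
x3 = 74.62%


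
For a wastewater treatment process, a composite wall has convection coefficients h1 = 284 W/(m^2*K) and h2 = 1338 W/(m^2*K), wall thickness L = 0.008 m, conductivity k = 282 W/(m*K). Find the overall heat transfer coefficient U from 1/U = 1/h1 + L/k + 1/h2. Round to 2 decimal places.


1/U = 1/h1 + L/k + 1/h2
1/U = 1/284 + 0.008/282 + 1/1338
1/U = 0.0035211268 + 2.83688e-05 + 0.0007473842
1/U = 0.0042968798
U = 232.73 W/(m^2*K)


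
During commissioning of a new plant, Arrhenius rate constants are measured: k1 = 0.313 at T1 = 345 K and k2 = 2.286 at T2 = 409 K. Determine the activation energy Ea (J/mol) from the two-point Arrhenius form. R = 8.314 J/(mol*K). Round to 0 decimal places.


Ea = R * ln(k2/k1) / (1/T1 - 1/T2)
ln(k2/k1) = ln(2.286/0.313) = 1.9883557
1/T1 - 1/T2 = 1/345 - 1/409 = 0.00045356295
Ea = 8.314 * 1.9883557 / 0.00045356295
Ea = 36447 J/mol


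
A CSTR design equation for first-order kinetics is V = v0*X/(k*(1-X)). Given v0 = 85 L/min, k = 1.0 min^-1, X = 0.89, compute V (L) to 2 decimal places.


V = v0 * X / (k * (1 - X))
V = 85 * 0.89 / (1.0 * (1 - 0.89))
V = 75.65 / (1.0 * 0.11)
V = 75.65 / 0.11
V = 687.73 L


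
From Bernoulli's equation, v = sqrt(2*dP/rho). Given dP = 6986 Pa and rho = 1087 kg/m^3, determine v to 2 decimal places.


v = sqrt(2*dP/rho)
v = sqrt(2*6986/1087)
v = sqrt(12.853726)
v = 3.59 m/s


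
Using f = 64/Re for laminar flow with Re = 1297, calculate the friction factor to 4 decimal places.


f = 64 / Re
f = 64 / 1297
f = 0.0493


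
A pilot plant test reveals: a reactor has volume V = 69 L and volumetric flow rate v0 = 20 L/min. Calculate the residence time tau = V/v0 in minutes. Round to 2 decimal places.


tau = V / v0
tau = 69 / 20
tau = 3.45 min


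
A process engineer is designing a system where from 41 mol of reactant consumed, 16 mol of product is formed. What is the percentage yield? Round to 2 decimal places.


Yield = (moles product / moles consumed) * 100%
Yield = (16 / 41) * 100
Yield = 0.3902 * 100
Yield = 39.02%


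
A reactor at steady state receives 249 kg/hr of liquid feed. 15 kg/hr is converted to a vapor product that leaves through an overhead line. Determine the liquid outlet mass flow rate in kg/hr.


Steady-state mass balance on the main outlet: F_out = F_in - F_removed
F_out = 249 - 15
F_out = 234 kg/hr


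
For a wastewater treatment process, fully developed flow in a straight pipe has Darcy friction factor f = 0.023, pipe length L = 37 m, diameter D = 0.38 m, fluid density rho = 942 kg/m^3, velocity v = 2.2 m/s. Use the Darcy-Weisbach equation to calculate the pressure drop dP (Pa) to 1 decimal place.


dP = f * (L/D) * (rho*v^2/2)
dP = 0.023 * (37/0.38) * (942*2.2^2/2)
L/D = 97.36842105
rho*v^2/2 = 942*4.84/2 = 2279.64
dP = 0.023 * 97.36842105 * 2279.64
dP = 5105.2 Pa


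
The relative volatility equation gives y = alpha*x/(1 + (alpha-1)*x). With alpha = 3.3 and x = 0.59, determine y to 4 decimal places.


y = alpha*x / (1 + (alpha-1)*x)
y = 3.3*0.59 / (1 + (3.3-1)*0.59)
y = 1.947 / (1 + 1.357)
y = 1.947 / 2.357
y = 0.8261


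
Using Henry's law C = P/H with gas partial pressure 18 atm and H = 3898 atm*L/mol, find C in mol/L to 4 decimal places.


C = P / H
C = 18 / 3898
C = 0.0046 mol/L


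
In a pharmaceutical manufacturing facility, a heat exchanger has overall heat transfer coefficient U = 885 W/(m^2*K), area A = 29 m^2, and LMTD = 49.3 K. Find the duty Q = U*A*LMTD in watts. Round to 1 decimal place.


Q = U * A * LMTD
Q = 885 * 29 * 49.3
Q = 1265284.5 W


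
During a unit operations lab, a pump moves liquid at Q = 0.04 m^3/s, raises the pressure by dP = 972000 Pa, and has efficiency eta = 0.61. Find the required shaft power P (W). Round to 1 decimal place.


P = Q * dP / eta
P = 0.04 * 972000 / 0.61
P = 38880.0 / 0.61
P = 63737.7 W


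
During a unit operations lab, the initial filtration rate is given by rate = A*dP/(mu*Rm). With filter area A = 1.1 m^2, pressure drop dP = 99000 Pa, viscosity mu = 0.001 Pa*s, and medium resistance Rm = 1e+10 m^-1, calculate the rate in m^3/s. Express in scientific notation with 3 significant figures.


rate = A * dP / (mu * Rm)
rate = 1.1 * 99000 / (0.001 * 1e+10)
rate = 108900.0 / 1.000e+07
rate = 1.09e-02 m^3/s


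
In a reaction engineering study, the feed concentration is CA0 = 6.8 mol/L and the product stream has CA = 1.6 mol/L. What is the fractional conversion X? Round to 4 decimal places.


X = (CA0 - CA) / CA0
X = (6.8 - 1.6) / 6.8
X = 5.2 / 6.8
X = 0.7647


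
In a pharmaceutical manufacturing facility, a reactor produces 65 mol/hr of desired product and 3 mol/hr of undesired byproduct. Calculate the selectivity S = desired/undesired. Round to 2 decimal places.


S = desired product rate / undesired product rate
S = 65 / 3
S = 21.67


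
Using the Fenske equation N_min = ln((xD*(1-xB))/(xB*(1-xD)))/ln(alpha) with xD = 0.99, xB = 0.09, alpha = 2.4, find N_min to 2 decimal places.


N_min = ln((xD*(1-xB))/(xB*(1-xD))) / ln(alpha)
Numerator inside ln: 0.9009 / 0.0009 = 1001.0
ln(1001.0) = 6.908755
ln(alpha) = ln(2.4) = 0.875469
N_min = 6.908755 / 0.875469 = 7.89


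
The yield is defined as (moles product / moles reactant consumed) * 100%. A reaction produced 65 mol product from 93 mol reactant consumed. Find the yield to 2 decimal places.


Yield = (moles product / moles consumed) * 100%
Yield = (65 / 93) * 100
Yield = 0.6989 * 100
Yield = 69.89%


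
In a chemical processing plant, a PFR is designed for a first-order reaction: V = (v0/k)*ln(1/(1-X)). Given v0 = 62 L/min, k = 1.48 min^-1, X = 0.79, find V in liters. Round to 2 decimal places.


V = (v0/k) * ln(1/(1-X))
V = (62/1.48) * ln(1/(1-0.79))
V = 41.891892 * ln(4.761905)
V = 41.891892 * 1.560648
V = 65.38 L


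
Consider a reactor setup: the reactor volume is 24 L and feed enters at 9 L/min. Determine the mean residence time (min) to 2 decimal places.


tau = V / v0
tau = 24 / 9
tau = 2.67 min


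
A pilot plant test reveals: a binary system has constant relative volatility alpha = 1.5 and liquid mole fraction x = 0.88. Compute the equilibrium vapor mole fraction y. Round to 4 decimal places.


y = alpha*x / (1 + (alpha-1)*x)
y = 1.5*0.88 / (1 + (1.5-1)*0.88)
y = 1.32 / (1 + 0.44)
y = 1.32 / 1.44
y = 0.9167


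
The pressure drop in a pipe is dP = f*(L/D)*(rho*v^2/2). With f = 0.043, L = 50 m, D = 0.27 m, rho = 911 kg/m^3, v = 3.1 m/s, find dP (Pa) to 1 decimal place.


dP = f * (L/D) * (rho*v^2/2)
dP = 0.043 * (50/0.27) * (911*3.1^2/2)
L/D = 185.18518519
rho*v^2/2 = 911*9.61/2 = 4377.355
dP = 0.043 * 185.18518519 * 4377.355
dP = 34856.7 Pa


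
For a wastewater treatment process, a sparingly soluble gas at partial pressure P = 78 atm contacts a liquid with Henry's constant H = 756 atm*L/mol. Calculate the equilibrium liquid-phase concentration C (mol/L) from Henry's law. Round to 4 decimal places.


C = P / H
C = 78 / 756
C = 0.1032 mol/L


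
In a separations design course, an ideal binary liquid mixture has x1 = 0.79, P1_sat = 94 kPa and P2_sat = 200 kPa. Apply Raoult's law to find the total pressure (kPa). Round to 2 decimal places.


P = x1*P1_sat + x2*P2_sat
x2 = 1 - x1 = 1 - 0.79 = 0.21
P = 0.79*94 + 0.21*200
P = 74.26 + 42.0
P = 116.26 kPa


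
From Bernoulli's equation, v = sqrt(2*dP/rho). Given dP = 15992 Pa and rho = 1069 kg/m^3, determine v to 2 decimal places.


v = sqrt(2*dP/rho)
v = sqrt(2*15992/1069)
v = sqrt(29.919551)
v = 5.47 m/s


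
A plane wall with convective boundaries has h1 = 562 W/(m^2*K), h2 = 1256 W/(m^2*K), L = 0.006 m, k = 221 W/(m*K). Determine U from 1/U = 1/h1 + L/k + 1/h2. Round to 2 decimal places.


1/U = 1/h1 + L/k + 1/h2
1/U = 1/562 + 0.006/221 + 1/1256
1/U = 0.0017793594 + 2.71493e-05 + 0.0007961783
1/U = 0.002602687
U = 384.22 W/(m^2*K)


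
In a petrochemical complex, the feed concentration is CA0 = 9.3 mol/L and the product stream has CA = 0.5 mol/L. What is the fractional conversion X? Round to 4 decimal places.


X = (CA0 - CA) / CA0
X = (9.3 - 0.5) / 9.3
X = 8.8 / 9.3
X = 0.9462


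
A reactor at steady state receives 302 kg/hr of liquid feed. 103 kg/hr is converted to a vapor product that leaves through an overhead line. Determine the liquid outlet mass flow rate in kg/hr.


Steady-state mass balance on the main outlet: F_out = F_in - F_removed
F_out = 302 - 103
F_out = 199 kg/hr


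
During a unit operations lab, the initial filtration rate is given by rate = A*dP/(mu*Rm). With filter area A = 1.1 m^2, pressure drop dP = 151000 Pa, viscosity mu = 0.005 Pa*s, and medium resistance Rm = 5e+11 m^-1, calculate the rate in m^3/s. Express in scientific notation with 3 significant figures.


rate = A * dP / (mu * Rm)
rate = 1.1 * 151000 / (0.005 * 5e+11)
rate = 166100.0 / 2.500e+09
rate = 6.64e-05 m^3/s


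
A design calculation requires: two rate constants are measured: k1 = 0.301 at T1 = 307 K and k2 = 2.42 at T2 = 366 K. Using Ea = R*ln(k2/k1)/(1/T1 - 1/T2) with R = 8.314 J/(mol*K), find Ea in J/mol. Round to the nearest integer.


Ea = R * ln(k2/k1) / (1/T1 - 1/T2)
ln(k2/k1) = ln(2.42/0.301) = 2.0844126
1/T1 - 1/T2 = 1/307 - 1/366 = 0.000525088553
Ea = 8.314 * 2.0844126 / 0.000525088553
Ea = 33004 J/mol


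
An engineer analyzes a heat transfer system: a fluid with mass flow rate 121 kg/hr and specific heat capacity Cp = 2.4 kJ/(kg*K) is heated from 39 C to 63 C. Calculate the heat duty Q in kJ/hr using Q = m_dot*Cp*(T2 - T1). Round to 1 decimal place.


Q = m_dot * Cp * (T2 - T1)
Q = 121 * 2.4 * (63 - 39)
Q = 121 * 2.4 * 24
Q = 6969.6 kJ/hr


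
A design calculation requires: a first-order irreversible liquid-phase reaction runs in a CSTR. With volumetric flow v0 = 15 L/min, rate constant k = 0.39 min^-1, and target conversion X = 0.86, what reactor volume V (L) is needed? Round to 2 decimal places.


V = v0 * X / (k * (1 - X))
V = 15 * 0.86 / (0.39 * (1 - 0.86))
V = 12.9 / (0.39 * 0.14)
V = 12.9 / 0.0546
V = 236.26 L


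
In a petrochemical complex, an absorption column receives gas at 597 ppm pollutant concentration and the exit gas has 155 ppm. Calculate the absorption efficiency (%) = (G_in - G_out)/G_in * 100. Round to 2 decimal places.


Efficiency = (G_in - G_out) / G_in * 100%
Efficiency = (597 - 155) / 597 * 100
Efficiency = 442 / 597 * 100
Efficiency = 74.04%


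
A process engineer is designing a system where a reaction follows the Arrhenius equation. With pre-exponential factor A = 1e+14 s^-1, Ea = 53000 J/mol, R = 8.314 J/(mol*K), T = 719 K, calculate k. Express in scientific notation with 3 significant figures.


k = A * exp(-Ea/(R*T))
k = 1e+14 * exp(-53000 / (8.314 * 719))
k = 1e+14 * exp(-8.866188)
k = 1.41e+10


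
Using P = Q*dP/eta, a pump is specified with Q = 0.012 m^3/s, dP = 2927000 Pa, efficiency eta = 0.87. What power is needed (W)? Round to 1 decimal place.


P = Q * dP / eta
P = 0.012 * 2927000 / 0.87
P = 35124.0 / 0.87
P = 40372.4 W


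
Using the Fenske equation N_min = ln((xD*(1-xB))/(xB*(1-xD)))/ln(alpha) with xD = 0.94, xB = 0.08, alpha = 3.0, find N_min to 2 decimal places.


N_min = ln((xD*(1-xB))/(xB*(1-xD))) / ln(alpha)
Numerator inside ln: 0.8648 / 0.0048 = 180.166667
ln(180.166667) = 5.193882
ln(alpha) = ln(3.0) = 1.098612
N_min = 5.193882 / 1.098612 = 4.73


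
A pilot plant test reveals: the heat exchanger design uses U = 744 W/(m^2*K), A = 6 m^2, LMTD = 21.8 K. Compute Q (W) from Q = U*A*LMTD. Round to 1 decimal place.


Q = U * A * LMTD
Q = 744 * 6 * 21.8
Q = 97315.2 W


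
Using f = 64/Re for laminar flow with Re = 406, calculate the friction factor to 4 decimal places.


f = 64 / Re
f = 64 / 406
f = 0.1576


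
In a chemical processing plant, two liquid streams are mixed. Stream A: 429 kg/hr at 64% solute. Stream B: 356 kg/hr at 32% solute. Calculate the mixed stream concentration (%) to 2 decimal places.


Mass balance on solute: F1*x1 + F2*x2 = F3*x3
F3 = F1 + F2 = 429 + 356 = 785 kg/hr
x3 = (F1*x1 + F2*x2)/F3
x3 = (429*0.64 + 356*0.32) / 785
x3 = 49.49%


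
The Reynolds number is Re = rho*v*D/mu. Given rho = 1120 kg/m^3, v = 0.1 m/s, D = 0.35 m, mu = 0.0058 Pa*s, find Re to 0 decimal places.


Re = rho * v * D / mu
Re = 1120 * 0.1 * 0.35 / 0.0058
Re = 39.2 / 0.0058
Re = 6759


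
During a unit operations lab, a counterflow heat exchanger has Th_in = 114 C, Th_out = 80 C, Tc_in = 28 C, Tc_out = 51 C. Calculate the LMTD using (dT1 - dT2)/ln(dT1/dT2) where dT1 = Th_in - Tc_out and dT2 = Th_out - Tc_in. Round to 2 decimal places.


dT1 = Th_in - Tc_out = 114 - 51 = 63
dT2 = Th_out - Tc_in = 80 - 28 = 52
LMTD = (dT1 - dT2) / ln(dT1/dT2)
LMTD = (63 - 52) / ln(63/52)
LMTD = 57.32 K


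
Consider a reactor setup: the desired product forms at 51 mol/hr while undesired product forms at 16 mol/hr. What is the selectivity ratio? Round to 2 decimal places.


S = desired product rate / undesired product rate
S = 51 / 16
S = 3.19


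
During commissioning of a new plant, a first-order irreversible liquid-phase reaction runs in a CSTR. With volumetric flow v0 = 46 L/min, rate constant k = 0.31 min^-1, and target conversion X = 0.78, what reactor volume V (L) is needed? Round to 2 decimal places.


V = v0 * X / (k * (1 - X))
V = 46 * 0.78 / (0.31 * (1 - 0.78))
V = 35.88 / (0.31 * 0.22)
V = 35.88 / 0.0682
V = 526.10 L


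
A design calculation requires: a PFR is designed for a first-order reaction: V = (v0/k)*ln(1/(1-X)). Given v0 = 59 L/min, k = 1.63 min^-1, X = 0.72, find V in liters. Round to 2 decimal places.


V = (v0/k) * ln(1/(1-X))
V = (59/1.63) * ln(1/(1-0.72))
V = 36.196319 * ln(3.571429)
V = 36.196319 * 1.272966
V = 46.08 L


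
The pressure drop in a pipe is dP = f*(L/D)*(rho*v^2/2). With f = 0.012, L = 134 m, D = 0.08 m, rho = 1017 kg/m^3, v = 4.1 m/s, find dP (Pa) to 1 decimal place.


dP = f * (L/D) * (rho*v^2/2)
dP = 0.012 * (134/0.08) * (1017*4.1^2/2)
L/D = 1675.0
rho*v^2/2 = 1017*16.81/2 = 8547.885
dP = 0.012 * 1675.0 * 8547.885
dP = 171812.5 Pa


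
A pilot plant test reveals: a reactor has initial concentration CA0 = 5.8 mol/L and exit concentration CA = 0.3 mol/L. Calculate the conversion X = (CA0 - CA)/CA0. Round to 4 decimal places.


X = (CA0 - CA) / CA0
X = (5.8 - 0.3) / 5.8
X = 5.5 / 5.8
X = 0.9483


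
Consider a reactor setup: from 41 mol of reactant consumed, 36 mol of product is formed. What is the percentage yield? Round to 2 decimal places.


Yield = (moles product / moles consumed) * 100%
Yield = (36 / 41) * 100
Yield = 0.878 * 100
Yield = 87.80%


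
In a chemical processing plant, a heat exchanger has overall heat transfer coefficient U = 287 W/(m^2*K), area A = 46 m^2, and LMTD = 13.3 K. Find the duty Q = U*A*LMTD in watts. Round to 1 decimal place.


Q = U * A * LMTD
Q = 287 * 46 * 13.3
Q = 175586.6 W


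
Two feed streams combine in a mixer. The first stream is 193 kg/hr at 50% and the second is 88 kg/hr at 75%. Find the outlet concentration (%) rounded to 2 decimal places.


Mass balance on solute: F1*x1 + F2*x2 = F3*x3
F3 = F1 + F2 = 193 + 88 = 281 kg/hr
x3 = (F1*x1 + F2*x2)/F3
x3 = (193*0.5 + 88*0.75) / 281
x3 = 57.83%


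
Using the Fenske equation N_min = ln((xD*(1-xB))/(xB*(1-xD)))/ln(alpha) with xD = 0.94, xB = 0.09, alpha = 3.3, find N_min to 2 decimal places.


N_min = ln((xD*(1-xB))/(xB*(1-xD))) / ln(alpha)
Numerator inside ln: 0.8554 / 0.0054 = 158.407407
ln(158.407407) = 5.06517
ln(alpha) = ln(3.3) = 1.193922
N_min = 5.06517 / 1.193922 = 4.24


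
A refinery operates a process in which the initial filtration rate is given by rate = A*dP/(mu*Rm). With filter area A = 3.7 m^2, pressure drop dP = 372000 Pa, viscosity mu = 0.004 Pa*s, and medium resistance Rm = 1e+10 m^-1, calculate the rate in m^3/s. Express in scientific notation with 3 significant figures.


rate = A * dP / (mu * Rm)
rate = 3.7 * 372000 / (0.004 * 1e+10)
rate = 1376400.0 / 4.000e+07
rate = 3.44e-02 m^3/s


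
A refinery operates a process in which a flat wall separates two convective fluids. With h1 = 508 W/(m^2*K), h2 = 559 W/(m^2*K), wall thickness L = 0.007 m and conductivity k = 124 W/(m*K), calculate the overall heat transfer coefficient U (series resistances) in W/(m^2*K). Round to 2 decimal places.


1/U = 1/h1 + L/k + 1/h2
1/U = 1/508 + 0.007/124 + 1/559
1/U = 0.0019685039 + 5.64516e-05 + 0.0017889088
1/U = 0.0038138643
U = 262.20 W/(m^2*K)


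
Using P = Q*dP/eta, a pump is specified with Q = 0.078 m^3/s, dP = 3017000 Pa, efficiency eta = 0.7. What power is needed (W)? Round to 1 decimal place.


P = Q * dP / eta
P = 0.078 * 3017000 / 0.7
P = 235326.0 / 0.7
P = 336180.0 W


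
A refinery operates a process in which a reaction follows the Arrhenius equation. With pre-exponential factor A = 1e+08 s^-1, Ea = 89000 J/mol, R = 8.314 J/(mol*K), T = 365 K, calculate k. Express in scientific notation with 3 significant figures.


k = A * exp(-Ea/(R*T))
k = 1e+08 * exp(-89000 / (8.314 * 365))
k = 1e+08 * exp(-29.328316)
k = 1.83e-05


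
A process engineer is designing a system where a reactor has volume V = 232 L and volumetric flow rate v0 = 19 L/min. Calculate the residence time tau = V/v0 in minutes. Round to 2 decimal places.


tau = V / v0
tau = 232 / 19
tau = 12.21 min


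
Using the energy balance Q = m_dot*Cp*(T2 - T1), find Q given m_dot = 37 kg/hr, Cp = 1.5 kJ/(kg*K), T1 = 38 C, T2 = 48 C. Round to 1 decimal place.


Q = m_dot * Cp * (T2 - T1)
Q = 37 * 1.5 * (48 - 38)
Q = 37 * 1.5 * 10
Q = 555.0 kJ/hr


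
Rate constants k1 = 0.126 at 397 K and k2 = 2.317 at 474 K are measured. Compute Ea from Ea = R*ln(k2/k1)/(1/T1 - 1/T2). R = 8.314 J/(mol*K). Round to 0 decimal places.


Ea = R * ln(k2/k1) / (1/T1 - 1/T2)
ln(k2/k1) = ln(2.317/0.126) = 2.9117466
1/T1 - 1/T2 = 1/397 - 1/474 = 0.000409187046
Ea = 8.314 * 2.9117466 / 0.000409187046
Ea = 59162 J/mol


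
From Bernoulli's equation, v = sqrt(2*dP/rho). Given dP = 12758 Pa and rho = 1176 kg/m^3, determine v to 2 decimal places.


v = sqrt(2*dP/rho)
v = sqrt(2*12758/1176)
v = sqrt(21.697279)
v = 4.66 m/s


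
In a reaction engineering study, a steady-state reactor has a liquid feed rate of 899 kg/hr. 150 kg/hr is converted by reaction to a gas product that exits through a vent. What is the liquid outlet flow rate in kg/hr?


Steady-state mass balance on the main outlet: F_out = F_in - F_removed
F_out = 899 - 150
F_out = 749 kg/hr


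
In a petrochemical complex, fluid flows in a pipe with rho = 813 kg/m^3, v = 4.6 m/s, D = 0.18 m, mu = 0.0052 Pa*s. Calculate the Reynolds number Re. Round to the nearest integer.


Re = rho * v * D / mu
Re = 813 * 4.6 * 0.18 / 0.0052
Re = 673.164 / 0.0052
Re = 129455


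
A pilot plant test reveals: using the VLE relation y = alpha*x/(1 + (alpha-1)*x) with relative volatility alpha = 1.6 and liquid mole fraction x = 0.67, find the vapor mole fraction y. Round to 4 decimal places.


y = alpha*x / (1 + (alpha-1)*x)
y = 1.6*0.67 / (1 + (1.6-1)*0.67)
y = 1.072 / (1 + 0.402)
y = 1.072 / 1.402
y = 0.7646


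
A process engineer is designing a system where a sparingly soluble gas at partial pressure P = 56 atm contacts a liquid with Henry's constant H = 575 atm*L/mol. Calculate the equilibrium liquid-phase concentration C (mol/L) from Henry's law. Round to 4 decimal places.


C = P / H
C = 56 / 575
C = 0.0974 mol/L


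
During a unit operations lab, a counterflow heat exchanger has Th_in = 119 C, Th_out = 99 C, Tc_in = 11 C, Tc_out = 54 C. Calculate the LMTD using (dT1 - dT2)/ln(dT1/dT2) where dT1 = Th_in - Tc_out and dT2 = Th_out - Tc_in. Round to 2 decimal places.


dT1 = Th_in - Tc_out = 119 - 54 = 65
dT2 = Th_out - Tc_in = 99 - 11 = 88
LMTD = (dT1 - dT2) / ln(dT1/dT2)
LMTD = (65 - 88) / ln(65/88)
LMTD = 75.92 K


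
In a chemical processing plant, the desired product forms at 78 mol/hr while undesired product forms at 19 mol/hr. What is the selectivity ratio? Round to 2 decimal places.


S = desired product rate / undesired product rate
S = 78 / 19
S = 4.11


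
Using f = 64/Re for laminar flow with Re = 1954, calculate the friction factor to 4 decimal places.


f = 64 / Re
f = 64 / 1954
f = 0.0328


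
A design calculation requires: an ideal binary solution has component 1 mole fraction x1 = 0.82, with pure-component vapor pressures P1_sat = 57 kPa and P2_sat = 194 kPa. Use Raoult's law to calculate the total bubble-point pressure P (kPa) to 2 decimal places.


P = x1*P1_sat + x2*P2_sat
x2 = 1 - x1 = 1 - 0.82 = 0.18
P = 0.82*57 + 0.18*194
P = 46.74 + 34.92
P = 81.66 kPa


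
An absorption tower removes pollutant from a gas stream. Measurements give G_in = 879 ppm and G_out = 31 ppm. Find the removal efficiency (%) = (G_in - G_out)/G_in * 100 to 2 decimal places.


Efficiency = (G_in - G_out) / G_in * 100%
Efficiency = (879 - 31) / 879 * 100
Efficiency = 848 / 879 * 100
Efficiency = 96.47%


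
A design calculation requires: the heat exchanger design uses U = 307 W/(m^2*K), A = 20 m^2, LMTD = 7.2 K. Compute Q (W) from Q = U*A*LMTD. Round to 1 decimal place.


Q = U * A * LMTD
Q = 307 * 20 * 7.2
Q = 44208.0 W
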